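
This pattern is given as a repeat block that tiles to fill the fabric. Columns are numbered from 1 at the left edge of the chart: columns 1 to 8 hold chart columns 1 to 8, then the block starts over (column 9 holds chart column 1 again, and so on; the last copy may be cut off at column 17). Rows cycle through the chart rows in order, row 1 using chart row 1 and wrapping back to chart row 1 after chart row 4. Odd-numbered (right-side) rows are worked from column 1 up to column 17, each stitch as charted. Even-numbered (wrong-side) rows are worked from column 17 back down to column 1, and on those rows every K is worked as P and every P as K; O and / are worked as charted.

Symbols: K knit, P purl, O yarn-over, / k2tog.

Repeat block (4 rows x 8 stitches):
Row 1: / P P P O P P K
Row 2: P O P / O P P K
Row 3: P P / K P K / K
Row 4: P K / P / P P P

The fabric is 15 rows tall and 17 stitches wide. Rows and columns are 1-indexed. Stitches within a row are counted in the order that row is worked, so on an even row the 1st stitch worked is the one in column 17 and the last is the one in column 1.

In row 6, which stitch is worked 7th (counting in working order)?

== STITCH ==
K

Derivation:
Row 6 uses chart row ((6-1) mod 4)+1 = 2. Row 6 is even, so WS.
Chart row 2 tiled across columns 1-17: P O P / O P P K P O P / O P P K P
WS: work from column 17 back to column 1 (reverse the tiled row), swapping K<->P (O and / unchanged).
Row 6 as worked: K P K K O / K O K P K K O / K O K
The 7th stitch worked is K.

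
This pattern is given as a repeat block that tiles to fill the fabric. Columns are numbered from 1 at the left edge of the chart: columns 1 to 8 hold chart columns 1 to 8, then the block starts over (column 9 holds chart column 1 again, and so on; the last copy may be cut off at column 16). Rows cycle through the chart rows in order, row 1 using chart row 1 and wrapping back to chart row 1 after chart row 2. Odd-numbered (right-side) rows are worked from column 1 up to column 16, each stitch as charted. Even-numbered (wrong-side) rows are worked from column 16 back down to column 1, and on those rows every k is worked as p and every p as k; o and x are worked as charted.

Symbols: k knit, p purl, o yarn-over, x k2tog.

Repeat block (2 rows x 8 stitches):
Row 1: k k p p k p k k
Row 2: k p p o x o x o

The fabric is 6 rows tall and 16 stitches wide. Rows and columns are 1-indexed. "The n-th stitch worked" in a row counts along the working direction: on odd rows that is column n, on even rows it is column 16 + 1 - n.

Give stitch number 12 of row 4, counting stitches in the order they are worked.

== STITCH ==
x

Derivation:
Row 4: (4-1) mod 2 = 1, so use chart row 2. Even row -> WS.
Chart row 2 tiled across columns 1-16: k p p o x o x o k p p o x o x o
WS: work from column 16 back to column 1 (reverse the tiled row), swapping k<->p (o and x unchanged).
Row 4 as worked: o x o x o k k p o x o x o k k p
Stitch 12 in working order -> x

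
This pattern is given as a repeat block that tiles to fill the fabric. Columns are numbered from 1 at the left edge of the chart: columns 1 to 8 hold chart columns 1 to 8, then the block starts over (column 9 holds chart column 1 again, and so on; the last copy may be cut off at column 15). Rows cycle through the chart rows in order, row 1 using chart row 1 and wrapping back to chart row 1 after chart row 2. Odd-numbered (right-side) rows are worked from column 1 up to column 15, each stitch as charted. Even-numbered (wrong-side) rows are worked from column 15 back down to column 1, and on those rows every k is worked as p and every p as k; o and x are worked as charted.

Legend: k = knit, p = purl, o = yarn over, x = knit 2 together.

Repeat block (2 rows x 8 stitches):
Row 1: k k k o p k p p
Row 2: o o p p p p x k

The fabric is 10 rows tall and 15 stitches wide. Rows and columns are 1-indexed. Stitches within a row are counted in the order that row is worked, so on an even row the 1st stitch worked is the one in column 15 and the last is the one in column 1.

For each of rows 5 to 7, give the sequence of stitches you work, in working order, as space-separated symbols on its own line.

Row 5: chart row 1, RS - tile across columns 1-15 and work as-is.
Row 6: chart row 2, WS - tiled (columns 1-15): o o p p p p x k o o p p p p x; work from column 15 back to 1 with k<->p swapped.
Row 7: chart row 1, RS - tile across columns 1-15 and work as-is.

Result:
k k k o p k p p k k k o p k p
x k k k k o o p x k k k k o o
k k k o p k p p k k k o p k p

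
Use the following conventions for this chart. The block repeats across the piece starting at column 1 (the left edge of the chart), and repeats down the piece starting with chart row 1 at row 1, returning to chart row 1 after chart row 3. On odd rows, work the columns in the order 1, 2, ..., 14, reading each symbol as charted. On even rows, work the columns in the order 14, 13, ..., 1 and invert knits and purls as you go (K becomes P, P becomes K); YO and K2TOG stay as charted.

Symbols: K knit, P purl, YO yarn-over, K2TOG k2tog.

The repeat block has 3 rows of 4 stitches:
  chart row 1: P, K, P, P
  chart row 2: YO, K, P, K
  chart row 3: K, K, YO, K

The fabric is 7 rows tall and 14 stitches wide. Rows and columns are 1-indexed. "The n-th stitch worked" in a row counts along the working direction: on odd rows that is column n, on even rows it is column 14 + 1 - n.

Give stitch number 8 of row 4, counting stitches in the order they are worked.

Row 4: (4-1) mod 3 = 0, so use chart row 1. Even row -> WS.
Chart row 1 tiled across columns 1-14: P K P P P K P P P K P P P K
WS: work from column 14 back to column 1 (reverse the tiled row), swapping K<->P (YO and K2TOG unchanged).
Row 4 as worked: P K K K P K K K P K K K P K
The 8th stitch worked is K.

== STITCH ==
K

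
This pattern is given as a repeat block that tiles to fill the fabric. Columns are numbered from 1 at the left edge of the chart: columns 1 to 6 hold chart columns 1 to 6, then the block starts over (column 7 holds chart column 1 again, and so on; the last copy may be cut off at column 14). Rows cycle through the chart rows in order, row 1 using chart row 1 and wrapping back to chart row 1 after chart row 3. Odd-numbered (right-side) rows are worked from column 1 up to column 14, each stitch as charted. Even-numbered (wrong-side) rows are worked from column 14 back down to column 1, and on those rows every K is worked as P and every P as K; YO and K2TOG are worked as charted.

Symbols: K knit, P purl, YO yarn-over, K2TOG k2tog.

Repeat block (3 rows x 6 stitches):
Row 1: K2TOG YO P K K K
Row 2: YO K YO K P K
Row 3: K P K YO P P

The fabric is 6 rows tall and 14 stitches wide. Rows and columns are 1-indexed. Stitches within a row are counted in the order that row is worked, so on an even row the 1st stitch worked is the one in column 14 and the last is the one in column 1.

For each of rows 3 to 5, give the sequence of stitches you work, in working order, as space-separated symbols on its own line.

Result:
K P K YO P P K P K YO P P K P
YO K2TOG P P P K YO K2TOG P P P K YO K2TOG
YO K YO K P K YO K YO K P K YO K

Derivation:
Row 3: chart row 3, RS - tile across columns 1-14 and work as-is.
Row 4: chart row 1, WS - tiled (columns 1-14): K2TOG YO P K K K K2TOG YO P K K K K2TOG YO; work from column 14 back to 1 with K<->P swapped.
Row 5: chart row 2, RS - tile across columns 1-14 and work as-is.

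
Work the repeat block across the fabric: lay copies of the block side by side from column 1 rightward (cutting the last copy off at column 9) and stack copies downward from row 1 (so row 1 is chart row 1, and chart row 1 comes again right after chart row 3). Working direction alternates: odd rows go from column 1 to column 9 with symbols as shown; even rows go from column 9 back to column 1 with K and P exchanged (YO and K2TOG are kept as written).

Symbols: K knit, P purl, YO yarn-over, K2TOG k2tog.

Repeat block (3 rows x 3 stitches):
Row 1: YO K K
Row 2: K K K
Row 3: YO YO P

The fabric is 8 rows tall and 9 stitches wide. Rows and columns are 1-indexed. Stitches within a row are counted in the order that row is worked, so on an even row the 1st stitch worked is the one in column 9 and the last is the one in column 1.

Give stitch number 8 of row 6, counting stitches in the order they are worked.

Row 6: (6-1) mod 3 = 2, so use chart row 3. Even row -> WS.
Chart row 3 tiled across columns 1-9: YO YO P YO YO P YO YO P
WS row: flip the tiled sequence (start at column 9) and apply K<->P; YO and K2TOG stay.
Row 6 as worked: K YO YO K YO YO K YO YO
The 8th stitch worked is YO.

Result:
YO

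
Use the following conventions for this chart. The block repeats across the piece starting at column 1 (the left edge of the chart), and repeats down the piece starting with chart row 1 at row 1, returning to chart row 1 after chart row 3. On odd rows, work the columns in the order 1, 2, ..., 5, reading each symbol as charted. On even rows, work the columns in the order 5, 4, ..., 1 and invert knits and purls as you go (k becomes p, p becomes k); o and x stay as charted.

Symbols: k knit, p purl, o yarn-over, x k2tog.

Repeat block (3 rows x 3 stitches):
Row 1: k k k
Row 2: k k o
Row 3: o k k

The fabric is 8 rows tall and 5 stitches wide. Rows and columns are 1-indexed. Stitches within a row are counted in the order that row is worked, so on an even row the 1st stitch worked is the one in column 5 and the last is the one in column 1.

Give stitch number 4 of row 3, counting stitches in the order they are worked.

Stitch:
o

Derivation:
Row 3: (3-1) mod 3 = 2, so use chart row 3. Odd row -> RS.
Chart row 3 tiled across columns 1-5: o k k o k
RS row: no reversal, no swap; stitch n worked = column n.
The 4th stitch worked is o.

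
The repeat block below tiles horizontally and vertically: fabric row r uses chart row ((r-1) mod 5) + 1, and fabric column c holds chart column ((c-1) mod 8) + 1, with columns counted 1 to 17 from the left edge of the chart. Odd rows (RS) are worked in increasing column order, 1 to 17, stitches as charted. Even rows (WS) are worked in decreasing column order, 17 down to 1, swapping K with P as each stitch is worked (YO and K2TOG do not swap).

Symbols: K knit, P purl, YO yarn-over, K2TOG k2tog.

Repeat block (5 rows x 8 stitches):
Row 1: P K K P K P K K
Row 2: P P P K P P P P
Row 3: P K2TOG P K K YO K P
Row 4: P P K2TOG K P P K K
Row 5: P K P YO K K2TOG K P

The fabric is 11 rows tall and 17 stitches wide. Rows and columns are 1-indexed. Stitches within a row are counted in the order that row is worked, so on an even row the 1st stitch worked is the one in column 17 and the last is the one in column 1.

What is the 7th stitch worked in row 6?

== STITCH ==
P

Derivation:
Row 6: (6-1) mod 5 = 0, so use chart row 1. Even row -> WS.
Chart row 1 tiled across columns 1-17: P K K P K P K K P K K P K P K K P
Wrong side: read the tiled row from column 17 down to 1 and exchange K with P (leave YO, K2TOG).
Row 6 as worked: K P P K P K P P K P P K P K P P K
Counting 7 along the worked row gives P.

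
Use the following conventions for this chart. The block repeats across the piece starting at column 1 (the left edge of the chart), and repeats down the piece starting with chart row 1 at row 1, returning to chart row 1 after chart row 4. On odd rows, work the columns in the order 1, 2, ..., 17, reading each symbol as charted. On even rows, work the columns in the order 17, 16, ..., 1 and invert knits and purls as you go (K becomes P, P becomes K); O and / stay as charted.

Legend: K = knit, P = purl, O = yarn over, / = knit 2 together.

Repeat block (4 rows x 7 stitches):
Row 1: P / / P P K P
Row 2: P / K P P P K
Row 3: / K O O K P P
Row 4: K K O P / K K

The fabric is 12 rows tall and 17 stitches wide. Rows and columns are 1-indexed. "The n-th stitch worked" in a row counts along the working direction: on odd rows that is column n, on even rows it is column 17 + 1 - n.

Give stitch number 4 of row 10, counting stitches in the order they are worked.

Row 10 uses chart row ((10-1) mod 4)+1 = 2. Row 10 is even, so WS.
Chart row 2 tiled across columns 1-17: P / K P P P K P / K P P P K P / K
Wrong side: read the tiled row from column 17 down to 1 and exchange K with P (leave O, /).
Row 10 as worked: P / K P K K K P / K P K K K P / K
The 4th stitch worked is P.

== STITCH ==
P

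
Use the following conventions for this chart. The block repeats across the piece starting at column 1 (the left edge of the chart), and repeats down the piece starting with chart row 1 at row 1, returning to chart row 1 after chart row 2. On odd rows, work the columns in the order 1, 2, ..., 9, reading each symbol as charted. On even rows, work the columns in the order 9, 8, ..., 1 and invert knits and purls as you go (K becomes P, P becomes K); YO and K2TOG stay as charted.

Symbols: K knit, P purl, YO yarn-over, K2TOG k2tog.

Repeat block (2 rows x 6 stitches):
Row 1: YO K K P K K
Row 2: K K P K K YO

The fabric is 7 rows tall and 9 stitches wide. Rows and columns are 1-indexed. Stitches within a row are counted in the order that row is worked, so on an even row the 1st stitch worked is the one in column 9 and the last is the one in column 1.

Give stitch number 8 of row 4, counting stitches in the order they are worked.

Row 4 uses chart row ((4-1) mod 2)+1 = 2. Row 4 is even, so WS.
Chart row 2 tiled across columns 1-9: K K P K K YO K K P
WS row: flip the tiled sequence (start at column 9) and apply K<->P; YO and K2TOG stay.
Row 4 as worked: K P P YO P P K P P
The 8th stitch worked is P.

Stitch:
P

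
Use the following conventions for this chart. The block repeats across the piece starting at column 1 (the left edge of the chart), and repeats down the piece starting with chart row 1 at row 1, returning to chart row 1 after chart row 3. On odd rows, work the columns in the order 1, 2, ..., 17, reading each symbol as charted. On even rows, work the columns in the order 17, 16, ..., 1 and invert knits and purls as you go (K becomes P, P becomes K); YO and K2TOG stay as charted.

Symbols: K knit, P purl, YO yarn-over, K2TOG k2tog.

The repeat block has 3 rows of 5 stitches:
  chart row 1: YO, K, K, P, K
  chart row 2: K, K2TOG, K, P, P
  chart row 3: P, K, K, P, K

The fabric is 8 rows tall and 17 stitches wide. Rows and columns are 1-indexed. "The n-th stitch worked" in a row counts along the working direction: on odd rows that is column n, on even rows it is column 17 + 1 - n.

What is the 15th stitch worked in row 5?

Result:
P

Derivation:
Row 5: (5-1) mod 3 = 1, so use chart row 2. Odd row -> RS.
Chart row 2 tiled across columns 1-17: K K2TOG K P P K K2TOG K P P K K2TOG K P P K K2TOG
RS row: no reversal, no swap; stitch n worked = column n.
Counting 15 along the worked row gives P.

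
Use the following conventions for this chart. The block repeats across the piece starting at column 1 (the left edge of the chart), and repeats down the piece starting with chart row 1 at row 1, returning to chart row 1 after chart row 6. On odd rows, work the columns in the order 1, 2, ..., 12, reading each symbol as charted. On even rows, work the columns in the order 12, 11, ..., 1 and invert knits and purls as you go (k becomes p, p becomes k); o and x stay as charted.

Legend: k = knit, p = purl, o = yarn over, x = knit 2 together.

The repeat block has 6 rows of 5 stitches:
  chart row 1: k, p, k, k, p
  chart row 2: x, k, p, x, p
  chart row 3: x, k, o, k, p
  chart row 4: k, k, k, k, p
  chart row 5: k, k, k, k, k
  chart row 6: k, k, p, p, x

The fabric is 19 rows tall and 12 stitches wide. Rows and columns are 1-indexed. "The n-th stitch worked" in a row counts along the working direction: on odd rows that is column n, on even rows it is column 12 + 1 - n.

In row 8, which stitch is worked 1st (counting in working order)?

== STITCH ==
p

Derivation:
For row 8: chart row = ((8-1) mod 6) + 1 = 2; this is a WS (even) row.
Chart row 2 tiled across columns 1-12: x k p x p x k p x p x k
WS row: flip the tiled sequence (start at column 12) and apply k<->p; o and x stay.
Row 8 as worked: p x k x k p x k x k p x
The 1st stitch worked is p.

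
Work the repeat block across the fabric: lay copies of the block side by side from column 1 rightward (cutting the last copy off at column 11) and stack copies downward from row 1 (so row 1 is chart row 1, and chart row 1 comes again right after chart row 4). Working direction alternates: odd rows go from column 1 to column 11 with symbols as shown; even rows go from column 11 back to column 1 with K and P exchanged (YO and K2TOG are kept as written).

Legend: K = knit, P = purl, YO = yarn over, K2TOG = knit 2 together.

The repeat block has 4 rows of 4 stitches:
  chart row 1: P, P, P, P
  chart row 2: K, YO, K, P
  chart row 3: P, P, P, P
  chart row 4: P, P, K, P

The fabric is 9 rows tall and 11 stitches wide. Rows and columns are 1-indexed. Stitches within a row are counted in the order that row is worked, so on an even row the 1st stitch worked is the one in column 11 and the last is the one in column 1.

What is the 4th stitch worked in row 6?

== STITCH ==
K

Derivation:
For row 6: chart row = ((6-1) mod 4) + 1 = 2; this is a WS (even) row.
Chart row 2 tiled across columns 1-11: K YO K P K YO K P K YO K
Wrong side: read the tiled row from column 11 down to 1 and exchange K with P (leave YO, K2TOG).
Row 6 as worked: P YO P K P YO P K P YO P
The 4th stitch worked is K.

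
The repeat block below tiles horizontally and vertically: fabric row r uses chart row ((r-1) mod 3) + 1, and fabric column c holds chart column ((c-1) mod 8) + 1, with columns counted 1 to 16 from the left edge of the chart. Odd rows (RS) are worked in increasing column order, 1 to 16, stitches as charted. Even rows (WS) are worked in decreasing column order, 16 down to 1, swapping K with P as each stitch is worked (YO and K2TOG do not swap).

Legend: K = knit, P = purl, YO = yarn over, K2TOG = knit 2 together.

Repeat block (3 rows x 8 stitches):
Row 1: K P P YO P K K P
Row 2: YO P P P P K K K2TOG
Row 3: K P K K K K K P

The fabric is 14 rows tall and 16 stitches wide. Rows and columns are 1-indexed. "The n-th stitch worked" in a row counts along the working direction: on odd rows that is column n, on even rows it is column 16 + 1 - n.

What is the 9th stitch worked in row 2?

Result:
K2TOG

Derivation:
For row 2: chart row = ((2-1) mod 3) + 1 = 2; this is a WS (even) row.
Chart row 2 tiled across columns 1-16: YO P P P P K K K2TOG YO P P P P K K K2TOG
WS row: flip the tiled sequence (start at column 16) and apply K<->P; YO and K2TOG stay.
Row 2 as worked: K2TOG P P K K K K YO K2TOG P P K K K K YO
Counting 9 along the worked row gives K2TOG.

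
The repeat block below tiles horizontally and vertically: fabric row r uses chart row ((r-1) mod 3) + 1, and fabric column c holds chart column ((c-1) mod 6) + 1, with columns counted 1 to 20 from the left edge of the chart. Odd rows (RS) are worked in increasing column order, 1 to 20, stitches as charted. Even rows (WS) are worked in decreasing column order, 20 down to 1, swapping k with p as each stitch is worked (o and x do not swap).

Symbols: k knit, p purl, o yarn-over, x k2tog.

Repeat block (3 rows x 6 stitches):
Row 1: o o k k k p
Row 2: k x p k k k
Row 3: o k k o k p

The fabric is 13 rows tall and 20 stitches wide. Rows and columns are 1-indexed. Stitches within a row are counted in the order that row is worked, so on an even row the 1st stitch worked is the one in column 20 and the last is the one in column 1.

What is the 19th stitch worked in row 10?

Row 10 uses chart row ((10-1) mod 3)+1 = 1. Row 10 is even, so WS.
Chart row 1 tiled across columns 1-20: o o k k k p o o k k k p o o k k k p o o
WS row: flip the tiled sequence (start at column 20) and apply k<->p; o and x stay.
Row 10 as worked: o o k p p p o o k p p p o o k p p p o o
Stitch 19 in working order -> o

Stitch:
o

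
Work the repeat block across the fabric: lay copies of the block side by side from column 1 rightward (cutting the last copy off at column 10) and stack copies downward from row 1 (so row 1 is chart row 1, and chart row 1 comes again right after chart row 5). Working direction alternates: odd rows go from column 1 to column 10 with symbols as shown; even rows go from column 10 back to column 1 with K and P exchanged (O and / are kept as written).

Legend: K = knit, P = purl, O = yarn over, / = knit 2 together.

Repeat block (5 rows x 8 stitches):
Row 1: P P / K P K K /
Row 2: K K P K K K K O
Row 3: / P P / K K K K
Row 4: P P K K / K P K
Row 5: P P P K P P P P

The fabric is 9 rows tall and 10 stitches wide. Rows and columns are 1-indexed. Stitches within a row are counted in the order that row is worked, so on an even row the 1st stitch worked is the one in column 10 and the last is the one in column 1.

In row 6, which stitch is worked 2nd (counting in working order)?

Stitch:
K

Derivation:
For row 6: chart row = ((6-1) mod 5) + 1 = 1; this is a WS (even) row.
Chart row 1 tiled across columns 1-10: P P / K P K K / P P
Wrong side: read the tiled row from column 10 down to 1 and exchange K with P (leave O, /).
Row 6 as worked: K K / P P K P / K K
Stitch 2 in working order -> K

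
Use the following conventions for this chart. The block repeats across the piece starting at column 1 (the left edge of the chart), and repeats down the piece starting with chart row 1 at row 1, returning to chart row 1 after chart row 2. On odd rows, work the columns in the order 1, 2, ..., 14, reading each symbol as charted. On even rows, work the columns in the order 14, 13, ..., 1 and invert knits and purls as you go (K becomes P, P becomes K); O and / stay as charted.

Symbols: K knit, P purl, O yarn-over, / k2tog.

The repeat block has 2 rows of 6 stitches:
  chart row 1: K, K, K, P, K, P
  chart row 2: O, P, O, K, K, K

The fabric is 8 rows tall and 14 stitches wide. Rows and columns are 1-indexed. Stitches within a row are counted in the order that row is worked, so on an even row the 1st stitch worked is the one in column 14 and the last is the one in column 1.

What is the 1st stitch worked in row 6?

Row 6: (6-1) mod 2 = 1, so use chart row 2. Even row -> WS.
Chart row 2 tiled across columns 1-14: O P O K K K O P O K K K O P
WS row: flip the tiled sequence (start at column 14) and apply K<->P; O and / stay.
Row 6 as worked: K O P P P O K O P P P O K O
Stitch 1 in working order -> K

== STITCH ==
K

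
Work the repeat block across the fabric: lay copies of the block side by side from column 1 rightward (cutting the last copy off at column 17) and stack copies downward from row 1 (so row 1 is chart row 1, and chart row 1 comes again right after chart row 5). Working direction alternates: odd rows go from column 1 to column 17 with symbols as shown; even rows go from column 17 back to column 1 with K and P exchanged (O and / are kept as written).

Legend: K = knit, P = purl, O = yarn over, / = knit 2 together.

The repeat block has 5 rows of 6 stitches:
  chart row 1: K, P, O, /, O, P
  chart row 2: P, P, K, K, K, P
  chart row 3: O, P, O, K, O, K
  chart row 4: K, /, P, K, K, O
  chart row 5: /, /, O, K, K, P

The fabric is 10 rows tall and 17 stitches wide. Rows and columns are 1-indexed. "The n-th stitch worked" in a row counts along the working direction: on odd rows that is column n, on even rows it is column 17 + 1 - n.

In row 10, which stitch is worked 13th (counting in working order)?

Row 10 uses chart row ((10-1) mod 5)+1 = 5. Row 10 is even, so WS.
Chart row 5 tiled across columns 1-17: / / O K K P / / O K K P / / O K K
WS: work from column 17 back to column 1 (reverse the tiled row), swapping K<->P (O and / unchanged).
Row 10 as worked: P P O / / K P P O / / K P P O / /
The 13th stitch worked is P.

== STITCH ==
P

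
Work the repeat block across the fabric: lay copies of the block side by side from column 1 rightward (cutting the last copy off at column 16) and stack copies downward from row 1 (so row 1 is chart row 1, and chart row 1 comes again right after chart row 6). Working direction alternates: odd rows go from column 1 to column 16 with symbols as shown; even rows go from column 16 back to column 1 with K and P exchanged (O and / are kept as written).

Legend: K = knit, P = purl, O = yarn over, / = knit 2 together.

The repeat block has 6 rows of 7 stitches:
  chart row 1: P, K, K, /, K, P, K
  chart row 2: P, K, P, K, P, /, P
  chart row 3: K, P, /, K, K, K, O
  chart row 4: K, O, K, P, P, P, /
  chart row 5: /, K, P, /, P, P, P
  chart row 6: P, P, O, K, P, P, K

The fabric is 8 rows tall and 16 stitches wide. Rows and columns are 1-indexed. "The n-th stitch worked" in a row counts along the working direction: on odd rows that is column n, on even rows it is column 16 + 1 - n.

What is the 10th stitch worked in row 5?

For row 5: chart row = ((5-1) mod 6) + 1 = 5; this is a RS (odd) row.
Chart row 5 tiled across columns 1-16: / K P / P P P / K P / P P P / K
Right side: take the tiled row as-is (worked left to right from column 1).
The 10th stitch worked is P.

Stitch:
P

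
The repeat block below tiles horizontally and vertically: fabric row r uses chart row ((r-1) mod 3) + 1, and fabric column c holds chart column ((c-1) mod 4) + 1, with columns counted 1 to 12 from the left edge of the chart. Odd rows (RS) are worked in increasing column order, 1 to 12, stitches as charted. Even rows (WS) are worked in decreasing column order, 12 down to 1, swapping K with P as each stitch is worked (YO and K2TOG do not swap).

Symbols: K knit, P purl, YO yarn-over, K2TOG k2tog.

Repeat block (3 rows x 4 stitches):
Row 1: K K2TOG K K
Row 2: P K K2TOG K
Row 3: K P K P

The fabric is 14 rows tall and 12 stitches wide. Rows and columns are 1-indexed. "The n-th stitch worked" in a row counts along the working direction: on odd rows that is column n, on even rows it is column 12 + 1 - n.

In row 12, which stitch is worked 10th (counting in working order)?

Row 12 uses chart row ((12-1) mod 3)+1 = 3. Row 12 is even, so WS.
Chart row 3 tiled across columns 1-12: K P K P K P K P K P K P
WS row: flip the tiled sequence (start at column 12) and apply K<->P; YO and K2TOG stay.
Row 12 as worked: K P K P K P K P K P K P
The 10th stitch worked is P.

Stitch:
P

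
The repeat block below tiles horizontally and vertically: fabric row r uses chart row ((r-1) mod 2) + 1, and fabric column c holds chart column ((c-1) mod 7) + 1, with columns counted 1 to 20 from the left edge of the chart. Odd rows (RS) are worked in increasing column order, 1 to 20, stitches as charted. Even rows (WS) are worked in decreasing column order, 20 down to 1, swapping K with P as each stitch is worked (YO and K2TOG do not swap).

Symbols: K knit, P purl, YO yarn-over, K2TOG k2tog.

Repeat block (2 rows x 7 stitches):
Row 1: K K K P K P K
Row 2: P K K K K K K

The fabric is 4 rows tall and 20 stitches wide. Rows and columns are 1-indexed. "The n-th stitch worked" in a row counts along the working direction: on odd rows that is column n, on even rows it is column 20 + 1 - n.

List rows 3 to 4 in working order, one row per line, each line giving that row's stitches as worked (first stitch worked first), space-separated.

Row 3: chart row 1, RS - tile across columns 1-20 and work as-is.
Row 4: chart row 2, WS - tiled (columns 1-20): P K K K K K K P K K K K K K P K K K K K; work from column 20 back to 1 with K<->P swapped.

Rows as worked:
K K K P K P K K K K P K P K K K K P K P
P P P P P K P P P P P P K P P P P P P K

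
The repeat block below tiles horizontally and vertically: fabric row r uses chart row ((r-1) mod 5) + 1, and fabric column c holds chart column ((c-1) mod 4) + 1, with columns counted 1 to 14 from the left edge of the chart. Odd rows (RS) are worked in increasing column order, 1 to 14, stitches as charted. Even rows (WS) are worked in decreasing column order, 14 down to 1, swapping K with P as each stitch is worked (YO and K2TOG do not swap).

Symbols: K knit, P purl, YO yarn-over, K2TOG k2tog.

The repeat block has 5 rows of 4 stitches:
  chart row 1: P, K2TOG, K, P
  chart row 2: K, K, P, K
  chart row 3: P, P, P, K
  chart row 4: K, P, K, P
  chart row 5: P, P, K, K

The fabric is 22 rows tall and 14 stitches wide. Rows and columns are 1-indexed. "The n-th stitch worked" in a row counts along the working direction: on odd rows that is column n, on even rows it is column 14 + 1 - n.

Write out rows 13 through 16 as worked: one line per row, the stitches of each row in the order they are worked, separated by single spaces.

Row 13: chart row 3, RS - tile across columns 1-14 and work as-is.
Row 14: chart row 4, WS - tiled (columns 1-14): K P K P K P K P K P K P K P; work from column 14 back to 1 with K<->P swapped.
Row 15: chart row 5, RS - tile across columns 1-14 and work as-is.
Row 16: chart row 1, WS - tiled (columns 1-14): P K2TOG K P P K2TOG K P P K2TOG K P P K2TOG; work from column 14 back to 1 with K<->P swapped.

Result:
P P P K P P P K P P P K P P
K P K P K P K P K P K P K P
P P K K P P K K P P K K P P
K2TOG K K P K2TOG K K P K2TOG K K P K2TOG K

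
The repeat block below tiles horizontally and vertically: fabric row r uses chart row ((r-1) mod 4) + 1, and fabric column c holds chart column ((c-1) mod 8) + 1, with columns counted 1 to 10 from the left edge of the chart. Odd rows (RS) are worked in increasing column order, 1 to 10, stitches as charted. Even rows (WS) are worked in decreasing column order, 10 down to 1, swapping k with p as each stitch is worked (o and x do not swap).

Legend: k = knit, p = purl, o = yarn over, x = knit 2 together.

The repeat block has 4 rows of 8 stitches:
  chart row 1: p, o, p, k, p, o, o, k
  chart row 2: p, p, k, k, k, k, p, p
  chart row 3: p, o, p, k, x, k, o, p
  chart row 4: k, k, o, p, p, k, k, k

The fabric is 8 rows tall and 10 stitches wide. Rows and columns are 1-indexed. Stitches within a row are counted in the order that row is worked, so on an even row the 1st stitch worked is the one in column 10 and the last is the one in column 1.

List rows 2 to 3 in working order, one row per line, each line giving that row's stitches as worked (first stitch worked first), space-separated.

Rows as worked:
k k k k p p p p k k
p o p k x k o p p o

Derivation:
Row 2: chart row 2, WS - tiled (columns 1-10): p p k k k k p p p p; work from column 10 back to 1 with k<->p swapped.
Row 3: chart row 3, RS - tile across columns 1-10 and work as-is.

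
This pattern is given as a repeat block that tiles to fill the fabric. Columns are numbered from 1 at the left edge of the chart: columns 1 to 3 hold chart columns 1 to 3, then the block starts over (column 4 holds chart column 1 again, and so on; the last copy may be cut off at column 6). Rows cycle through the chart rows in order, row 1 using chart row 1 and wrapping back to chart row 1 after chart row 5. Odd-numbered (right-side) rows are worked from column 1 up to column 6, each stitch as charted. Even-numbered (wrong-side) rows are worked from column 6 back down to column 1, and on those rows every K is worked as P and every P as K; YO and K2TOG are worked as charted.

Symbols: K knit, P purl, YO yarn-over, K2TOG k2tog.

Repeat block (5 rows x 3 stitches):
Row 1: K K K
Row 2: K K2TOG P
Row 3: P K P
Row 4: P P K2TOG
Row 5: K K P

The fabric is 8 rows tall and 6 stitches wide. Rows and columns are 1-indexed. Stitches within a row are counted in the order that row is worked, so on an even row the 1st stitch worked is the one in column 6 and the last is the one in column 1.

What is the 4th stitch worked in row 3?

For row 3: chart row = ((3-1) mod 5) + 1 = 3; this is a RS (odd) row.
Chart row 3 tiled across columns 1-6: P K P P K P
RS row: no reversal, no swap; stitch n worked = column n.
Counting 4 along the worked row gives P.

Result:
P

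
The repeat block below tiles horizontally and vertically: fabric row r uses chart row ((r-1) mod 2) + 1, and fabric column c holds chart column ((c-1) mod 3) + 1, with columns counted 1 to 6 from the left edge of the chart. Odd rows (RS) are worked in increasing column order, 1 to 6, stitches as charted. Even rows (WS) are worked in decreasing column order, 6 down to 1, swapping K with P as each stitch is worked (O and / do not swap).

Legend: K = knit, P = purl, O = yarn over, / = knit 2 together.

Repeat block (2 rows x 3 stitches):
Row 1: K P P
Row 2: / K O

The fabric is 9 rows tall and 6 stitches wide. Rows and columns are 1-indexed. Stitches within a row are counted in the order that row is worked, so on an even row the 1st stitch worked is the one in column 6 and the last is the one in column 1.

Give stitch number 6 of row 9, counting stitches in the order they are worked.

Stitch:
P

Derivation:
Row 9 uses chart row ((9-1) mod 2)+1 = 1. Row 9 is odd, so RS.
Chart row 1 tiled across columns 1-6: K P P K P P
Right side: take the tiled row as-is (worked left to right from column 1).
The 6th stitch worked is P.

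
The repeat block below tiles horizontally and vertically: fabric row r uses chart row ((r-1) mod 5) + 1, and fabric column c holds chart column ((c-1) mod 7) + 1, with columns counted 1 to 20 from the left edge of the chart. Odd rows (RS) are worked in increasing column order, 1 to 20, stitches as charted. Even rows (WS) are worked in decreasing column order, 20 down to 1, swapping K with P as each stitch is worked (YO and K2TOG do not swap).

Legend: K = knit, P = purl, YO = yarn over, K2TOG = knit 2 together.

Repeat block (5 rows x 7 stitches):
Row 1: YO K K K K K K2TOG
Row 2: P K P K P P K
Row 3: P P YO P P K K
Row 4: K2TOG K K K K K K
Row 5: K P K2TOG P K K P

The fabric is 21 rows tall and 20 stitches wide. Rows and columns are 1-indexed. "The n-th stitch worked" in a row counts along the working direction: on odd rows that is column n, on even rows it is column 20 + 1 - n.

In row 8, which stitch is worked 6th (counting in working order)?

Stitch:
K

Derivation:
For row 8: chart row = ((8-1) mod 5) + 1 = 3; this is a WS (even) row.
Chart row 3 tiled across columns 1-20: P P YO P P K K P P YO P P K K P P YO P P K
WS row: flip the tiled sequence (start at column 20) and apply K<->P; YO and K2TOG stay.
Row 8 as worked: P K K YO K K P P K K YO K K P P K K YO K K
The 6th stitch worked is K.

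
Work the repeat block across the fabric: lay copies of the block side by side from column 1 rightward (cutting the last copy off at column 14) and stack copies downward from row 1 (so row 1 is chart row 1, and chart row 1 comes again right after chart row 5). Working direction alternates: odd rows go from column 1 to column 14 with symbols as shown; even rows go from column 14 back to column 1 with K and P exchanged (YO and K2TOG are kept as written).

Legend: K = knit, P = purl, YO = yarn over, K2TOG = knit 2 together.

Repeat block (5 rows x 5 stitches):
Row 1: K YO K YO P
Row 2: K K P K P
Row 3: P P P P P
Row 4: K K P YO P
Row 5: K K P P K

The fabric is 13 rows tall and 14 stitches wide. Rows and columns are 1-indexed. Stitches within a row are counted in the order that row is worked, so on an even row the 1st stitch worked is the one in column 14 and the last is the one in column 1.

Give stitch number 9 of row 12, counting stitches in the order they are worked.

Stitch:
P

Derivation:
For row 12: chart row = ((12-1) mod 5) + 1 = 2; this is a WS (even) row.
Chart row 2 tiled across columns 1-14: K K P K P K K P K P K K P K
WS row: flip the tiled sequence (start at column 14) and apply K<->P; YO and K2TOG stay.
Row 12 as worked: P K P P K P K P P K P K P P
Counting 9 along the worked row gives P.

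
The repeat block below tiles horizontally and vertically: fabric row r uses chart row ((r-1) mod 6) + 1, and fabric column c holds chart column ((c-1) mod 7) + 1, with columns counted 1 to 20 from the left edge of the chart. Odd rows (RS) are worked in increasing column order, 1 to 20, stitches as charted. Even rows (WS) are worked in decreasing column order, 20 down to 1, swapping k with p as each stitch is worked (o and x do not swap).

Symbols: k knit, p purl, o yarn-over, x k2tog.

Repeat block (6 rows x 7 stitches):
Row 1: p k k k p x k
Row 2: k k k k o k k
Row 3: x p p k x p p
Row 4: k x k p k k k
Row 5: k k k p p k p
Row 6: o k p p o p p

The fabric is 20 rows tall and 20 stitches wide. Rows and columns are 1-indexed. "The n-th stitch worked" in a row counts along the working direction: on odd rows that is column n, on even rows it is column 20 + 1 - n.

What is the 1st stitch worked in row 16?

Result:
p

Derivation:
Row 16: (16-1) mod 6 = 3, so use chart row 4. Even row -> WS.
Chart row 4 tiled across columns 1-20: k x k p k k k k x k p k k k k x k p k k
WS row: flip the tiled sequence (start at column 20) and apply k<->p; o and x stay.
Row 16 as worked: p p k p x p p p p k p x p p p p k p x p
The 1st stitch worked is p.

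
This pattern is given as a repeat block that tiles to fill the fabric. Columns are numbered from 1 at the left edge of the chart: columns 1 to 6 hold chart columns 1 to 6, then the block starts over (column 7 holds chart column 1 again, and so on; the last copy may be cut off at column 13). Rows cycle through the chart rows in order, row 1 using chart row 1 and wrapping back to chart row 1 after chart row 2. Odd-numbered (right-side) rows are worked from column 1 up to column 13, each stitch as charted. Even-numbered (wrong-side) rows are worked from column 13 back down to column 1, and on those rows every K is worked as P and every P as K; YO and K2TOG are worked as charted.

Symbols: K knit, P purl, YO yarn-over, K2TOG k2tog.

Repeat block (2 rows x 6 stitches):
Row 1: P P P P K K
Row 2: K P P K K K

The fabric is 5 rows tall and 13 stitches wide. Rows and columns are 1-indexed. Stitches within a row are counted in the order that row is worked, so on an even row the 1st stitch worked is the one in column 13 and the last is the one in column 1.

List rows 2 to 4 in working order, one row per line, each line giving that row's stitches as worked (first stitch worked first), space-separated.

Result:
P P P P K K P P P P K K P
P P P P K K P P P P K K P
P P P P K K P P P P K K P

Derivation:
Row 2: chart row 2, WS - tiled (columns 1-13): K P P K K K K P P K K K K; work from column 13 back to 1 with K<->P swapped.
Row 3: chart row 1, RS - tile across columns 1-13 and work as-is.
Row 4: chart row 2, WS - tiled (columns 1-13): K P P K K K K P P K K K K; work from column 13 back to 1 with K<->P swapped.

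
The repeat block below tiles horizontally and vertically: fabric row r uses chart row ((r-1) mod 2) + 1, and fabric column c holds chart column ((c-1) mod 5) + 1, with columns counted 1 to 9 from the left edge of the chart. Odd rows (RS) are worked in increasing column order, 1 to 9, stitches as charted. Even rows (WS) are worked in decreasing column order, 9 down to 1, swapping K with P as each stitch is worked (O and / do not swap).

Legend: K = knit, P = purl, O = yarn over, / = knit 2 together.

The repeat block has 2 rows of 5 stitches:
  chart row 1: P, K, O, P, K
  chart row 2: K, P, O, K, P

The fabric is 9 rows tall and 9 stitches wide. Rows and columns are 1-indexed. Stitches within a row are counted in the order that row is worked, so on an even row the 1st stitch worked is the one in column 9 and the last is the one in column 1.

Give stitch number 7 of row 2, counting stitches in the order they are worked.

Row 2: (2-1) mod 2 = 1, so use chart row 2. Even row -> WS.
Chart row 2 tiled across columns 1-9: K P O K P K P O K
WS row: flip the tiled sequence (start at column 9) and apply K<->P; O and / stay.
Row 2 as worked: P O K P K P O K P
The 7th stitch worked is O.

== STITCH ==
O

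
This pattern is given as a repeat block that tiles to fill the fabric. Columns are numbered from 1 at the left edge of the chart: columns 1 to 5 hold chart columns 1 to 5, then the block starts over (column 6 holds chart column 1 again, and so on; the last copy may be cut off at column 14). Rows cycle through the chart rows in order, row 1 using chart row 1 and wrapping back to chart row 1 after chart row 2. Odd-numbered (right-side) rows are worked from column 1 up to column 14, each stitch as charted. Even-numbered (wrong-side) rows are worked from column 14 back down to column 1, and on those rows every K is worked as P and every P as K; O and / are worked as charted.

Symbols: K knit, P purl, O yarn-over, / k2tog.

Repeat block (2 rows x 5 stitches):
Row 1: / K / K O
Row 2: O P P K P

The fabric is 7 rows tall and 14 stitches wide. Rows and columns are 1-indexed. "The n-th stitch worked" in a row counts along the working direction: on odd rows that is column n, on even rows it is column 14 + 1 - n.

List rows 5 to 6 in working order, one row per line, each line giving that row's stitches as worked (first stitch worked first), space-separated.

Row 5: chart row 1, RS - tile across columns 1-14 and work as-is.
Row 6: chart row 2, WS - tiled (columns 1-14): O P P K P O P P K P O P P K; work from column 14 back to 1 with K<->P swapped.

Rows as worked:
/ K / K O / K / K O / K / K
P K K O K P K K O K P K K O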